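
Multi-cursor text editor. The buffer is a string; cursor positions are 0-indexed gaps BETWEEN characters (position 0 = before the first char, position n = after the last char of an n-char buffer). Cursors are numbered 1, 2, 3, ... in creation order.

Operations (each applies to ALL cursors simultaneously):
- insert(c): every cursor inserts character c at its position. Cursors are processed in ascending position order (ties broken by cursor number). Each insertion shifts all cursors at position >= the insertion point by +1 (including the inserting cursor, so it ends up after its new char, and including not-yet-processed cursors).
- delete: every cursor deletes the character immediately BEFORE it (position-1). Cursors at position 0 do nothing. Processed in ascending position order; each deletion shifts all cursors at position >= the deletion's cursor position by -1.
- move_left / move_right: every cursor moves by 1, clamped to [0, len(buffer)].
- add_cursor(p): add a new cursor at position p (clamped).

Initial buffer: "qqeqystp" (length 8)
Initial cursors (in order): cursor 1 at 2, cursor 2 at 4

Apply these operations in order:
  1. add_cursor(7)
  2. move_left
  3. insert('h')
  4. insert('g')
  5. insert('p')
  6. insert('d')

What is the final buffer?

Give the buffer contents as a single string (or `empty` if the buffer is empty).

Answer: qhgpdqehgpdqyshgpdtp

Derivation:
After op 1 (add_cursor(7)): buffer="qqeqystp" (len 8), cursors c1@2 c2@4 c3@7, authorship ........
After op 2 (move_left): buffer="qqeqystp" (len 8), cursors c1@1 c2@3 c3@6, authorship ........
After op 3 (insert('h')): buffer="qhqehqyshtp" (len 11), cursors c1@2 c2@5 c3@9, authorship .1..2...3..
After op 4 (insert('g')): buffer="qhgqehgqyshgtp" (len 14), cursors c1@3 c2@7 c3@12, authorship .11..22...33..
After op 5 (insert('p')): buffer="qhgpqehgpqyshgptp" (len 17), cursors c1@4 c2@9 c3@15, authorship .111..222...333..
After op 6 (insert('d')): buffer="qhgpdqehgpdqyshgpdtp" (len 20), cursors c1@5 c2@11 c3@18, authorship .1111..2222...3333..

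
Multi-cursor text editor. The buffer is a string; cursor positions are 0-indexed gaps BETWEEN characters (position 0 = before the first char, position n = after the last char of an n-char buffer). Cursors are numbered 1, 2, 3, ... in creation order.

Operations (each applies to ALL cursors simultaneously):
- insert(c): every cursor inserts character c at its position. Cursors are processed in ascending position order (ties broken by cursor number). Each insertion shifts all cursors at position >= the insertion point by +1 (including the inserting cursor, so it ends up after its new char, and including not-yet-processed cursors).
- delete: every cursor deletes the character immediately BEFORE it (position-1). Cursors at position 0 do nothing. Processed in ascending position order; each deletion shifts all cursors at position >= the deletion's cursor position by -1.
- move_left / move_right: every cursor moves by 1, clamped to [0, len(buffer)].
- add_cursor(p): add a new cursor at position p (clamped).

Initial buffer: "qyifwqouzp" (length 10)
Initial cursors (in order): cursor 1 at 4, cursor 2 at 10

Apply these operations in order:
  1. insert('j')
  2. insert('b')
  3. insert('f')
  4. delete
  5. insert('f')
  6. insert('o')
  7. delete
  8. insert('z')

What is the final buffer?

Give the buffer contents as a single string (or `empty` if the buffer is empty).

Answer: qyifjbfzwqouzpjbfz

Derivation:
After op 1 (insert('j')): buffer="qyifjwqouzpj" (len 12), cursors c1@5 c2@12, authorship ....1......2
After op 2 (insert('b')): buffer="qyifjbwqouzpjb" (len 14), cursors c1@6 c2@14, authorship ....11......22
After op 3 (insert('f')): buffer="qyifjbfwqouzpjbf" (len 16), cursors c1@7 c2@16, authorship ....111......222
After op 4 (delete): buffer="qyifjbwqouzpjb" (len 14), cursors c1@6 c2@14, authorship ....11......22
After op 5 (insert('f')): buffer="qyifjbfwqouzpjbf" (len 16), cursors c1@7 c2@16, authorship ....111......222
After op 6 (insert('o')): buffer="qyifjbfowqouzpjbfo" (len 18), cursors c1@8 c2@18, authorship ....1111......2222
After op 7 (delete): buffer="qyifjbfwqouzpjbf" (len 16), cursors c1@7 c2@16, authorship ....111......222
After op 8 (insert('z')): buffer="qyifjbfzwqouzpjbfz" (len 18), cursors c1@8 c2@18, authorship ....1111......2222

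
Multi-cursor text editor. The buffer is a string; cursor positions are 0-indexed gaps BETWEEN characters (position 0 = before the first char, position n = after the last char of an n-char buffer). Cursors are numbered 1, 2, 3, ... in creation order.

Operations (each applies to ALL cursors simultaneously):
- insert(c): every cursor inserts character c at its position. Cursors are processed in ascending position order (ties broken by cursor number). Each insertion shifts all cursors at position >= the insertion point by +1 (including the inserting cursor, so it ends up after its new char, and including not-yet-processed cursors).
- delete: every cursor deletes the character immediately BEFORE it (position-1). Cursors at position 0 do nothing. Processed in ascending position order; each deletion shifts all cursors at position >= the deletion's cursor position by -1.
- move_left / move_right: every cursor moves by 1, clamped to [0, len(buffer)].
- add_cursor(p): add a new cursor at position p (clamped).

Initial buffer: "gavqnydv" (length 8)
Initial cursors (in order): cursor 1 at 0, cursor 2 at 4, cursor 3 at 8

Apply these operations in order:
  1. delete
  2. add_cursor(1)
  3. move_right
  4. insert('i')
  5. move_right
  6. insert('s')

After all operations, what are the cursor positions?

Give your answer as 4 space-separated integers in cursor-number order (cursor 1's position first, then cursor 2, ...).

Answer: 4 11 14 7

Derivation:
After op 1 (delete): buffer="gavnyd" (len 6), cursors c1@0 c2@3 c3@6, authorship ......
After op 2 (add_cursor(1)): buffer="gavnyd" (len 6), cursors c1@0 c4@1 c2@3 c3@6, authorship ......
After op 3 (move_right): buffer="gavnyd" (len 6), cursors c1@1 c4@2 c2@4 c3@6, authorship ......
After op 4 (insert('i')): buffer="giaivniydi" (len 10), cursors c1@2 c4@4 c2@7 c3@10, authorship .1.4..2..3
After op 5 (move_right): buffer="giaivniydi" (len 10), cursors c1@3 c4@5 c2@8 c3@10, authorship .1.4..2..3
After op 6 (insert('s')): buffer="giasivsniysdis" (len 14), cursors c1@4 c4@7 c2@11 c3@14, authorship .1.14.4.2.2.33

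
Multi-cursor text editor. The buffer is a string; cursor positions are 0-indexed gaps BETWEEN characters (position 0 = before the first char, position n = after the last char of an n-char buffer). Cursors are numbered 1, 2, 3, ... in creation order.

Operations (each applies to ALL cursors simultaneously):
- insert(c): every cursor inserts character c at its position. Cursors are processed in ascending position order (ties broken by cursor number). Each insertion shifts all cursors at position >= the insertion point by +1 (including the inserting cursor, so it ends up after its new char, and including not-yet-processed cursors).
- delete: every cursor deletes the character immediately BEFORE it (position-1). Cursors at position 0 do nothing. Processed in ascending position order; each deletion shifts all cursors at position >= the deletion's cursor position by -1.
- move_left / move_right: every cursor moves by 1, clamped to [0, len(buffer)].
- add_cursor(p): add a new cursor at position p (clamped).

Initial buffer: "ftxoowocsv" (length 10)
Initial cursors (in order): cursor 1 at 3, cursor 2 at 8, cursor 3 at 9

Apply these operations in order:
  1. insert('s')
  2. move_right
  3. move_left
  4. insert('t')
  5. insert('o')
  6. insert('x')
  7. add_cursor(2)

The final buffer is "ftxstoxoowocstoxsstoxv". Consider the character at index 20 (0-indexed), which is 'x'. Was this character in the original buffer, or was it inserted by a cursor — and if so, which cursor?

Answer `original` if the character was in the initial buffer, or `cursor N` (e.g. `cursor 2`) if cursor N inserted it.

After op 1 (insert('s')): buffer="ftxsoowocsssv" (len 13), cursors c1@4 c2@10 c3@12, authorship ...1.....2.3.
After op 2 (move_right): buffer="ftxsoowocsssv" (len 13), cursors c1@5 c2@11 c3@13, authorship ...1.....2.3.
After op 3 (move_left): buffer="ftxsoowocsssv" (len 13), cursors c1@4 c2@10 c3@12, authorship ...1.....2.3.
After op 4 (insert('t')): buffer="ftxstoowocstsstv" (len 16), cursors c1@5 c2@12 c3@15, authorship ...11.....22.33.
After op 5 (insert('o')): buffer="ftxstooowocstosstov" (len 19), cursors c1@6 c2@14 c3@18, authorship ...111.....222.333.
After op 6 (insert('x')): buffer="ftxstoxoowocstoxsstoxv" (len 22), cursors c1@7 c2@16 c3@21, authorship ...1111.....2222.3333.
After op 7 (add_cursor(2)): buffer="ftxstoxoowocstoxsstoxv" (len 22), cursors c4@2 c1@7 c2@16 c3@21, authorship ...1111.....2222.3333.
Authorship (.=original, N=cursor N): . . . 1 1 1 1 . . . . . 2 2 2 2 . 3 3 3 3 .
Index 20: author = 3

Answer: cursor 3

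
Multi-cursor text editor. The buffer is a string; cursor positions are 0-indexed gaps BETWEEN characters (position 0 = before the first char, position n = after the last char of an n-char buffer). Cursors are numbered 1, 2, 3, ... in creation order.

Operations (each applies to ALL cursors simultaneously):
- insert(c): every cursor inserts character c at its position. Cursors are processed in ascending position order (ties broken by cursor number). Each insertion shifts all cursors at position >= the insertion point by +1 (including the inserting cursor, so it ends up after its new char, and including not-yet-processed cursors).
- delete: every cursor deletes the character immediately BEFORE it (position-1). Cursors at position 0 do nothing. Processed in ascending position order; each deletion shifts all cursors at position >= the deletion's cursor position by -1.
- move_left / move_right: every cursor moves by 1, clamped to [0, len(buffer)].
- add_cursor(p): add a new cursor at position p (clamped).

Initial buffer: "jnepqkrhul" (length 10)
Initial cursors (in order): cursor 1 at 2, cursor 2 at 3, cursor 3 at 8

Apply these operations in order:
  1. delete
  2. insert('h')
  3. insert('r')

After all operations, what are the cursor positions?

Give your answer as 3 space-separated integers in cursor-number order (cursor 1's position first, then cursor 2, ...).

Answer: 5 5 11

Derivation:
After op 1 (delete): buffer="jpqkrul" (len 7), cursors c1@1 c2@1 c3@5, authorship .......
After op 2 (insert('h')): buffer="jhhpqkrhul" (len 10), cursors c1@3 c2@3 c3@8, authorship .12....3..
After op 3 (insert('r')): buffer="jhhrrpqkrhrul" (len 13), cursors c1@5 c2@5 c3@11, authorship .1212....33..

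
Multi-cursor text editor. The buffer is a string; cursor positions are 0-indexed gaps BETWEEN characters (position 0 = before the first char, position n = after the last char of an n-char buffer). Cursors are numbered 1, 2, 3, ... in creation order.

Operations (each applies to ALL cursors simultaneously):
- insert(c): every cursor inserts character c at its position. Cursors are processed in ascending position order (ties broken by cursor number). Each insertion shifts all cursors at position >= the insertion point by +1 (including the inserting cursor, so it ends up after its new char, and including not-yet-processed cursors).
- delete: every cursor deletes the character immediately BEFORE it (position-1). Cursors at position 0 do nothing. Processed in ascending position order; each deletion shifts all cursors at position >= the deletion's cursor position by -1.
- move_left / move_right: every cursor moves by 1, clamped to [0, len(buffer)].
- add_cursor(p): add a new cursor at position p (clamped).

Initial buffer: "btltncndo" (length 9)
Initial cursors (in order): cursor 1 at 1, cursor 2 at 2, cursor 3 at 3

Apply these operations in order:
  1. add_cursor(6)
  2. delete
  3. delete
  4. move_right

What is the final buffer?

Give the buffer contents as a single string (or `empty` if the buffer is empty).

Answer: tndo

Derivation:
After op 1 (add_cursor(6)): buffer="btltncndo" (len 9), cursors c1@1 c2@2 c3@3 c4@6, authorship .........
After op 2 (delete): buffer="tnndo" (len 5), cursors c1@0 c2@0 c3@0 c4@2, authorship .....
After op 3 (delete): buffer="tndo" (len 4), cursors c1@0 c2@0 c3@0 c4@1, authorship ....
After op 4 (move_right): buffer="tndo" (len 4), cursors c1@1 c2@1 c3@1 c4@2, authorship ....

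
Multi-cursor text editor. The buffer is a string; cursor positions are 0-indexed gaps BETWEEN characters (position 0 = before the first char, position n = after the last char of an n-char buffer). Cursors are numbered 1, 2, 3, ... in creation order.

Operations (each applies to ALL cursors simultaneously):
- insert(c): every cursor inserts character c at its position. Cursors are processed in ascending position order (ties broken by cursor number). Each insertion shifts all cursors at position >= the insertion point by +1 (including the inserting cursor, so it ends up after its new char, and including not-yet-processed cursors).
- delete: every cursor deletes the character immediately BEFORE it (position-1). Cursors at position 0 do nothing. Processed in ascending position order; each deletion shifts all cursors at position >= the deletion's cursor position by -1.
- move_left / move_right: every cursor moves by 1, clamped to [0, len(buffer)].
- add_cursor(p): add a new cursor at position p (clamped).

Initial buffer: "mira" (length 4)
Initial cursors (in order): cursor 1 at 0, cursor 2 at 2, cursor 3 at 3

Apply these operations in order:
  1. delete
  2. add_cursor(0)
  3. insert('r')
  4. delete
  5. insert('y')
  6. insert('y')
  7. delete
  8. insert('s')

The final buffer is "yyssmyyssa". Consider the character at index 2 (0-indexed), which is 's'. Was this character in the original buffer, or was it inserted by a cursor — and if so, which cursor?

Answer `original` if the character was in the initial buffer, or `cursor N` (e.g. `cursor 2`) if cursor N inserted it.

Answer: cursor 1

Derivation:
After op 1 (delete): buffer="ma" (len 2), cursors c1@0 c2@1 c3@1, authorship ..
After op 2 (add_cursor(0)): buffer="ma" (len 2), cursors c1@0 c4@0 c2@1 c3@1, authorship ..
After op 3 (insert('r')): buffer="rrmrra" (len 6), cursors c1@2 c4@2 c2@5 c3@5, authorship 14.23.
After op 4 (delete): buffer="ma" (len 2), cursors c1@0 c4@0 c2@1 c3@1, authorship ..
After op 5 (insert('y')): buffer="yymyya" (len 6), cursors c1@2 c4@2 c2@5 c3@5, authorship 14.23.
After op 6 (insert('y')): buffer="yyyymyyyya" (len 10), cursors c1@4 c4@4 c2@9 c3@9, authorship 1414.2323.
After op 7 (delete): buffer="yymyya" (len 6), cursors c1@2 c4@2 c2@5 c3@5, authorship 14.23.
After op 8 (insert('s')): buffer="yyssmyyssa" (len 10), cursors c1@4 c4@4 c2@9 c3@9, authorship 1414.2323.
Authorship (.=original, N=cursor N): 1 4 1 4 . 2 3 2 3 .
Index 2: author = 1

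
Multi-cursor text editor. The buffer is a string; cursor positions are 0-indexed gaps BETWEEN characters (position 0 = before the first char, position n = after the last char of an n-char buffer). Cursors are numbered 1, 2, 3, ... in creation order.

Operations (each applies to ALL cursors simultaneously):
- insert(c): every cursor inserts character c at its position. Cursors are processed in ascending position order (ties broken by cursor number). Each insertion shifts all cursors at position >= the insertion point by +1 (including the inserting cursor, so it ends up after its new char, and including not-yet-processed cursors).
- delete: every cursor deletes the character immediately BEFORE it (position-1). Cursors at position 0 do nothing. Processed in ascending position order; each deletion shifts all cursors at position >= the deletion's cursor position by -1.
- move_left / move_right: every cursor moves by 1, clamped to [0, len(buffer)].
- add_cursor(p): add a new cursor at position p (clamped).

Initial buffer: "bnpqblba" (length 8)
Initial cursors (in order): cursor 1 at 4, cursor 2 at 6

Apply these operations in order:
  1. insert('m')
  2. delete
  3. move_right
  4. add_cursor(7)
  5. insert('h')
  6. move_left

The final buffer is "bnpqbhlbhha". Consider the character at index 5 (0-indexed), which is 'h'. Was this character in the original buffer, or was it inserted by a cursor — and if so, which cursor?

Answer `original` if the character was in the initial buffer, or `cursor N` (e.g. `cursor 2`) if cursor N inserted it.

After op 1 (insert('m')): buffer="bnpqmblmba" (len 10), cursors c1@5 c2@8, authorship ....1..2..
After op 2 (delete): buffer="bnpqblba" (len 8), cursors c1@4 c2@6, authorship ........
After op 3 (move_right): buffer="bnpqblba" (len 8), cursors c1@5 c2@7, authorship ........
After op 4 (add_cursor(7)): buffer="bnpqblba" (len 8), cursors c1@5 c2@7 c3@7, authorship ........
After op 5 (insert('h')): buffer="bnpqbhlbhha" (len 11), cursors c1@6 c2@10 c3@10, authorship .....1..23.
After op 6 (move_left): buffer="bnpqbhlbhha" (len 11), cursors c1@5 c2@9 c3@9, authorship .....1..23.
Authorship (.=original, N=cursor N): . . . . . 1 . . 2 3 .
Index 5: author = 1

Answer: cursor 1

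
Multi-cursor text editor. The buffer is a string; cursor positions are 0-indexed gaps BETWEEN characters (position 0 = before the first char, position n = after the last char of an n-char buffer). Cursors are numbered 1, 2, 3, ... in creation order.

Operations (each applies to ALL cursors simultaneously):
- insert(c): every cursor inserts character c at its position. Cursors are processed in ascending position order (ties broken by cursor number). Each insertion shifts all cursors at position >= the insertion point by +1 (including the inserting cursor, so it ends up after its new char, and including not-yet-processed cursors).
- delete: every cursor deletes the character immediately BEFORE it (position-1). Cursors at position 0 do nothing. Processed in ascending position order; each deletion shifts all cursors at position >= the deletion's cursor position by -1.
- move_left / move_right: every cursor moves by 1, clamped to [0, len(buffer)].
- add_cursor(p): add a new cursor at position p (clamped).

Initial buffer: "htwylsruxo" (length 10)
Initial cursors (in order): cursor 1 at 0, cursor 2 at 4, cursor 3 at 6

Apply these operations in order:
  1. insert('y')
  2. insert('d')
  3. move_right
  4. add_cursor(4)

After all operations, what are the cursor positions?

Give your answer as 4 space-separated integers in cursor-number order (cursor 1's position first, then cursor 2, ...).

Answer: 3 9 13 4

Derivation:
After op 1 (insert('y')): buffer="yhtwyylsyruxo" (len 13), cursors c1@1 c2@6 c3@9, authorship 1....2..3....
After op 2 (insert('d')): buffer="ydhtwyydlsydruxo" (len 16), cursors c1@2 c2@8 c3@12, authorship 11....22..33....
After op 3 (move_right): buffer="ydhtwyydlsydruxo" (len 16), cursors c1@3 c2@9 c3@13, authorship 11....22..33....
After op 4 (add_cursor(4)): buffer="ydhtwyydlsydruxo" (len 16), cursors c1@3 c4@4 c2@9 c3@13, authorship 11....22..33....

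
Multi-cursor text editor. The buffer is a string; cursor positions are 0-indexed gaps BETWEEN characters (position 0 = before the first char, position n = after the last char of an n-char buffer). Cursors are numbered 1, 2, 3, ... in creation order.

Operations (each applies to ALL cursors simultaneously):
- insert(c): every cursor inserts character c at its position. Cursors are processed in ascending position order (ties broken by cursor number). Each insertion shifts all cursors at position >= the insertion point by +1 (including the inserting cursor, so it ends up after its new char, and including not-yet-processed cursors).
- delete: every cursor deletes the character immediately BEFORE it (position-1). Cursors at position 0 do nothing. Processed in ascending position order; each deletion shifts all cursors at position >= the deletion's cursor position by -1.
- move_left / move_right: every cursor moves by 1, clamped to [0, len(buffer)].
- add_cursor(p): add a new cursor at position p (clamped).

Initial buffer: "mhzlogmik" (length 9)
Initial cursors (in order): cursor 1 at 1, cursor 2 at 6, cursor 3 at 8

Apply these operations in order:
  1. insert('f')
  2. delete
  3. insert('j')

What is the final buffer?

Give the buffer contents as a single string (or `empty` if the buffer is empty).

Answer: mjhzlogjmijk

Derivation:
After op 1 (insert('f')): buffer="mfhzlogfmifk" (len 12), cursors c1@2 c2@8 c3@11, authorship .1.....2..3.
After op 2 (delete): buffer="mhzlogmik" (len 9), cursors c1@1 c2@6 c3@8, authorship .........
After op 3 (insert('j')): buffer="mjhzlogjmijk" (len 12), cursors c1@2 c2@8 c3@11, authorship .1.....2..3.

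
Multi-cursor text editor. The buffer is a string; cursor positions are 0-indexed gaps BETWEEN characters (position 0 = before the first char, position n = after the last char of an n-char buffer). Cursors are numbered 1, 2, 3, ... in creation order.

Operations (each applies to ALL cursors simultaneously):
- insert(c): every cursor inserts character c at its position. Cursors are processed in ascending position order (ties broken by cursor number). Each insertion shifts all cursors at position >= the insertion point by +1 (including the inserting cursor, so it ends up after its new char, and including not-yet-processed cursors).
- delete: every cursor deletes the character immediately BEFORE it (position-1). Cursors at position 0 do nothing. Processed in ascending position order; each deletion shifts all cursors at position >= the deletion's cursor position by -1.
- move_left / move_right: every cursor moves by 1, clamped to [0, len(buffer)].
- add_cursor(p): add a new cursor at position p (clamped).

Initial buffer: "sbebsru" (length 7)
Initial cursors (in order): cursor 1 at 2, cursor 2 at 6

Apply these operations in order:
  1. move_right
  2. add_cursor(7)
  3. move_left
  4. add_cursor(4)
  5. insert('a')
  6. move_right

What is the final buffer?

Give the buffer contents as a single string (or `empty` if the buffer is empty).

Answer: sbaebasraau

Derivation:
After op 1 (move_right): buffer="sbebsru" (len 7), cursors c1@3 c2@7, authorship .......
After op 2 (add_cursor(7)): buffer="sbebsru" (len 7), cursors c1@3 c2@7 c3@7, authorship .......
After op 3 (move_left): buffer="sbebsru" (len 7), cursors c1@2 c2@6 c3@6, authorship .......
After op 4 (add_cursor(4)): buffer="sbebsru" (len 7), cursors c1@2 c4@4 c2@6 c3@6, authorship .......
After op 5 (insert('a')): buffer="sbaebasraau" (len 11), cursors c1@3 c4@6 c2@10 c3@10, authorship ..1..4..23.
After op 6 (move_right): buffer="sbaebasraau" (len 11), cursors c1@4 c4@7 c2@11 c3@11, authorship ..1..4..23.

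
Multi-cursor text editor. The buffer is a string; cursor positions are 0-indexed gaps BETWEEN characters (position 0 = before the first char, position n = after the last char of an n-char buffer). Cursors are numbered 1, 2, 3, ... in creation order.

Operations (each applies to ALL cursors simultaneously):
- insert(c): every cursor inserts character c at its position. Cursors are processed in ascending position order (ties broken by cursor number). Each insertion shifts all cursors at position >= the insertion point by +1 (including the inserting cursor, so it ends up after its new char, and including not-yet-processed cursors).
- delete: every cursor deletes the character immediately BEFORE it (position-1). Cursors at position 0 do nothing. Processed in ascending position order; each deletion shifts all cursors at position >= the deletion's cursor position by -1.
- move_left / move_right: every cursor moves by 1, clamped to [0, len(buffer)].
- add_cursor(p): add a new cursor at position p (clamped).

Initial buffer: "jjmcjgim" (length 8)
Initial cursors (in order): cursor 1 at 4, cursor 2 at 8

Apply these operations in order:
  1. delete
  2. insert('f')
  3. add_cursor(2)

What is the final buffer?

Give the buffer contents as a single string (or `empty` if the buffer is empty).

After op 1 (delete): buffer="jjmjgi" (len 6), cursors c1@3 c2@6, authorship ......
After op 2 (insert('f')): buffer="jjmfjgif" (len 8), cursors c1@4 c2@8, authorship ...1...2
After op 3 (add_cursor(2)): buffer="jjmfjgif" (len 8), cursors c3@2 c1@4 c2@8, authorship ...1...2

Answer: jjmfjgif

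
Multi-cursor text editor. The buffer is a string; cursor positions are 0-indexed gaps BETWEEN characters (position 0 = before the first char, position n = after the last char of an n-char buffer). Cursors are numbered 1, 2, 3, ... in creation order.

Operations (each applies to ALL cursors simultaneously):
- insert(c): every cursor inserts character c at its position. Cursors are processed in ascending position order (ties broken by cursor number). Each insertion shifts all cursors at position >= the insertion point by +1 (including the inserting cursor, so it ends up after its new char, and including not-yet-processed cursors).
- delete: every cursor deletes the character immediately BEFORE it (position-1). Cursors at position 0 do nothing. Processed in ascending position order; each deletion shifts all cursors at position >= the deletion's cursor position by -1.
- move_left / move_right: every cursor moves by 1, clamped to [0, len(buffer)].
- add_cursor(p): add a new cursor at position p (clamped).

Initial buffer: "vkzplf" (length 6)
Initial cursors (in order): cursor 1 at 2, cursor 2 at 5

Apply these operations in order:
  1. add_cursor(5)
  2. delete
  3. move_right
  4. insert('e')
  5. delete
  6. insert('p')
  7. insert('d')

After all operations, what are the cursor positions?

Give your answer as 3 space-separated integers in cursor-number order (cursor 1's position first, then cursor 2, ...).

Answer: 4 9 9

Derivation:
After op 1 (add_cursor(5)): buffer="vkzplf" (len 6), cursors c1@2 c2@5 c3@5, authorship ......
After op 2 (delete): buffer="vzf" (len 3), cursors c1@1 c2@2 c3@2, authorship ...
After op 3 (move_right): buffer="vzf" (len 3), cursors c1@2 c2@3 c3@3, authorship ...
After op 4 (insert('e')): buffer="vzefee" (len 6), cursors c1@3 c2@6 c3@6, authorship ..1.23
After op 5 (delete): buffer="vzf" (len 3), cursors c1@2 c2@3 c3@3, authorship ...
After op 6 (insert('p')): buffer="vzpfpp" (len 6), cursors c1@3 c2@6 c3@6, authorship ..1.23
After op 7 (insert('d')): buffer="vzpdfppdd" (len 9), cursors c1@4 c2@9 c3@9, authorship ..11.2323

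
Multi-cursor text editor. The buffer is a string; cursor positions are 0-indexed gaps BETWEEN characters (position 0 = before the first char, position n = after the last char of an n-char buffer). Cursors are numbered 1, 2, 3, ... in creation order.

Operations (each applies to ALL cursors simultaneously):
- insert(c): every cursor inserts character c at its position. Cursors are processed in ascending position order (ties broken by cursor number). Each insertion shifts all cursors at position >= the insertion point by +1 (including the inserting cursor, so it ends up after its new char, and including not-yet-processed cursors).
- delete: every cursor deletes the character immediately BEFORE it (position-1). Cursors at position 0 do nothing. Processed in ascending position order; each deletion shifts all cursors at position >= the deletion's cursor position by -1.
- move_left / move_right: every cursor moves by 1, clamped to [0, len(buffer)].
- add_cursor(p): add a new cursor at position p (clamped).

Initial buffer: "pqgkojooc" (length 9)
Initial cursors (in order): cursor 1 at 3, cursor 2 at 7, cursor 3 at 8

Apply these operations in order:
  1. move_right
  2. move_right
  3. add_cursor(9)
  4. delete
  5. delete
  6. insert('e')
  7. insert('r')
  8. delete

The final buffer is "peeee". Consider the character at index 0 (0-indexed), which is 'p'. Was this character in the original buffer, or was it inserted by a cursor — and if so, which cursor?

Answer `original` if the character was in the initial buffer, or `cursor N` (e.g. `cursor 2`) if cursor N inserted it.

After op 1 (move_right): buffer="pqgkojooc" (len 9), cursors c1@4 c2@8 c3@9, authorship .........
After op 2 (move_right): buffer="pqgkojooc" (len 9), cursors c1@5 c2@9 c3@9, authorship .........
After op 3 (add_cursor(9)): buffer="pqgkojooc" (len 9), cursors c1@5 c2@9 c3@9 c4@9, authorship .........
After op 4 (delete): buffer="pqgkj" (len 5), cursors c1@4 c2@5 c3@5 c4@5, authorship .....
After op 5 (delete): buffer="p" (len 1), cursors c1@1 c2@1 c3@1 c4@1, authorship .
After op 6 (insert('e')): buffer="peeee" (len 5), cursors c1@5 c2@5 c3@5 c4@5, authorship .1234
After op 7 (insert('r')): buffer="peeeerrrr" (len 9), cursors c1@9 c2@9 c3@9 c4@9, authorship .12341234
After op 8 (delete): buffer="peeee" (len 5), cursors c1@5 c2@5 c3@5 c4@5, authorship .1234
Authorship (.=original, N=cursor N): . 1 2 3 4
Index 0: author = original

Answer: original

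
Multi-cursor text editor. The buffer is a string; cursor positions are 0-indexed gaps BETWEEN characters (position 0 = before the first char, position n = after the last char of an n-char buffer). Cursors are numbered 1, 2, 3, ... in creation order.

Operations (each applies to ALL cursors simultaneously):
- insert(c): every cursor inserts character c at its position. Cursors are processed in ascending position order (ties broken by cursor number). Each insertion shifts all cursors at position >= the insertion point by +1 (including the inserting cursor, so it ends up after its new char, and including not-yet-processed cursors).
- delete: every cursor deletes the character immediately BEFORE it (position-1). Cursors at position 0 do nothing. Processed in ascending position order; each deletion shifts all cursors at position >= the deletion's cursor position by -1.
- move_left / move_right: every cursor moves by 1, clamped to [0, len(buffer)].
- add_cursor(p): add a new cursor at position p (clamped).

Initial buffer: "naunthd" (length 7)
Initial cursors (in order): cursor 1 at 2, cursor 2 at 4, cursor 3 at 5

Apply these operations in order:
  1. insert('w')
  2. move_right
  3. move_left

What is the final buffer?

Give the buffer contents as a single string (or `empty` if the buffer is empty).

Answer: nawunwtwhd

Derivation:
After op 1 (insert('w')): buffer="nawunwtwhd" (len 10), cursors c1@3 c2@6 c3@8, authorship ..1..2.3..
After op 2 (move_right): buffer="nawunwtwhd" (len 10), cursors c1@4 c2@7 c3@9, authorship ..1..2.3..
After op 3 (move_left): buffer="nawunwtwhd" (len 10), cursors c1@3 c2@6 c3@8, authorship ..1..2.3..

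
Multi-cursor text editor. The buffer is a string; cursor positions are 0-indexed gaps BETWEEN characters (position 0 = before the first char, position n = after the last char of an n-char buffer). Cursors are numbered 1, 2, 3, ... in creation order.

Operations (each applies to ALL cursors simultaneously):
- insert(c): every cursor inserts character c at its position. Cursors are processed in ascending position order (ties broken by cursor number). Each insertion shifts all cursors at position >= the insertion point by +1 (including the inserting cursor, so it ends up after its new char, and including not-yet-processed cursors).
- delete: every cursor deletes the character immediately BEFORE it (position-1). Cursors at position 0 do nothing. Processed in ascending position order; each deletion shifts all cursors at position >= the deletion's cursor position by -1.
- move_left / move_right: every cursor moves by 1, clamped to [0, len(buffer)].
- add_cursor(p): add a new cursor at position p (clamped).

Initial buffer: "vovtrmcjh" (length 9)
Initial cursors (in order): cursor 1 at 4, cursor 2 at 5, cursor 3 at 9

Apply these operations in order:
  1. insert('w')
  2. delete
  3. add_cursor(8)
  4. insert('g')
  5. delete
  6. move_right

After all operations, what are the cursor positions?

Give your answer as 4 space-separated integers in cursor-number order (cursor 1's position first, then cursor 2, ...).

After op 1 (insert('w')): buffer="vovtwrwmcjhw" (len 12), cursors c1@5 c2@7 c3@12, authorship ....1.2....3
After op 2 (delete): buffer="vovtrmcjh" (len 9), cursors c1@4 c2@5 c3@9, authorship .........
After op 3 (add_cursor(8)): buffer="vovtrmcjh" (len 9), cursors c1@4 c2@5 c4@8 c3@9, authorship .........
After op 4 (insert('g')): buffer="vovtgrgmcjghg" (len 13), cursors c1@5 c2@7 c4@11 c3@13, authorship ....1.2...4.3
After op 5 (delete): buffer="vovtrmcjh" (len 9), cursors c1@4 c2@5 c4@8 c3@9, authorship .........
After op 6 (move_right): buffer="vovtrmcjh" (len 9), cursors c1@5 c2@6 c3@9 c4@9, authorship .........

Answer: 5 6 9 9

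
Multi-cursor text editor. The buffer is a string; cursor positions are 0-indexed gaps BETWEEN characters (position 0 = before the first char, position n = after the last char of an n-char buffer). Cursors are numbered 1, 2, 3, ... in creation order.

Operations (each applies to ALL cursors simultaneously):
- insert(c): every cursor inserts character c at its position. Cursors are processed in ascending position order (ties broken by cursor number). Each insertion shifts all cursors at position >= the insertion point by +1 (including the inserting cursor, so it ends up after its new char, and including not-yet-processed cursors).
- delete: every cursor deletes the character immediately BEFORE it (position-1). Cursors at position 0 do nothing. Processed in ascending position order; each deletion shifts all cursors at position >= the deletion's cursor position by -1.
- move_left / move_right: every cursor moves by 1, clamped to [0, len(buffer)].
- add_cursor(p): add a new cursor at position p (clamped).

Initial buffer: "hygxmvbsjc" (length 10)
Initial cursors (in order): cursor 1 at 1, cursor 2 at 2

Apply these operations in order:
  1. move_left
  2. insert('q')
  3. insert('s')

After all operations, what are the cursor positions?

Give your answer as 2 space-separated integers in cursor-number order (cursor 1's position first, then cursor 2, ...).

Answer: 2 5

Derivation:
After op 1 (move_left): buffer="hygxmvbsjc" (len 10), cursors c1@0 c2@1, authorship ..........
After op 2 (insert('q')): buffer="qhqygxmvbsjc" (len 12), cursors c1@1 c2@3, authorship 1.2.........
After op 3 (insert('s')): buffer="qshqsygxmvbsjc" (len 14), cursors c1@2 c2@5, authorship 11.22.........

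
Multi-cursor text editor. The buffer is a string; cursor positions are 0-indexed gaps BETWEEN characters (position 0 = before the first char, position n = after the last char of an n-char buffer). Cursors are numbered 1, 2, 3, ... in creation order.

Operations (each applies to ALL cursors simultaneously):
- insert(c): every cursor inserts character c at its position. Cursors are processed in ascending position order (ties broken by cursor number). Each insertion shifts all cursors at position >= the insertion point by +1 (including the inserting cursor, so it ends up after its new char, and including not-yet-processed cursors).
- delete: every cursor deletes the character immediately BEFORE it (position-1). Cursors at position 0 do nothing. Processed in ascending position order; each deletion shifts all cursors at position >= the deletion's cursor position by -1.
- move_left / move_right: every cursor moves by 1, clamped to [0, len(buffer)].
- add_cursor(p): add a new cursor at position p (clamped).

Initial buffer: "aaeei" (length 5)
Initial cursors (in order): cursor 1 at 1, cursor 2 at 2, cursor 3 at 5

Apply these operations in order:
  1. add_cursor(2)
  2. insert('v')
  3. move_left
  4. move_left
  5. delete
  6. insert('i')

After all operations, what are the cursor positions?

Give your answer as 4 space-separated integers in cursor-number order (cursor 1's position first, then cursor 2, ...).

Answer: 1 4 8 4

Derivation:
After op 1 (add_cursor(2)): buffer="aaeei" (len 5), cursors c1@1 c2@2 c4@2 c3@5, authorship .....
After op 2 (insert('v')): buffer="avavveeiv" (len 9), cursors c1@2 c2@5 c4@5 c3@9, authorship .1.24...3
After op 3 (move_left): buffer="avavveeiv" (len 9), cursors c1@1 c2@4 c4@4 c3@8, authorship .1.24...3
After op 4 (move_left): buffer="avavveeiv" (len 9), cursors c1@0 c2@3 c4@3 c3@7, authorship .1.24...3
After op 5 (delete): buffer="avveiv" (len 6), cursors c1@0 c2@1 c4@1 c3@4, authorship .24..3
After op 6 (insert('i')): buffer="iaiivveiiv" (len 10), cursors c1@1 c2@4 c4@4 c3@8, authorship 1.2424.3.3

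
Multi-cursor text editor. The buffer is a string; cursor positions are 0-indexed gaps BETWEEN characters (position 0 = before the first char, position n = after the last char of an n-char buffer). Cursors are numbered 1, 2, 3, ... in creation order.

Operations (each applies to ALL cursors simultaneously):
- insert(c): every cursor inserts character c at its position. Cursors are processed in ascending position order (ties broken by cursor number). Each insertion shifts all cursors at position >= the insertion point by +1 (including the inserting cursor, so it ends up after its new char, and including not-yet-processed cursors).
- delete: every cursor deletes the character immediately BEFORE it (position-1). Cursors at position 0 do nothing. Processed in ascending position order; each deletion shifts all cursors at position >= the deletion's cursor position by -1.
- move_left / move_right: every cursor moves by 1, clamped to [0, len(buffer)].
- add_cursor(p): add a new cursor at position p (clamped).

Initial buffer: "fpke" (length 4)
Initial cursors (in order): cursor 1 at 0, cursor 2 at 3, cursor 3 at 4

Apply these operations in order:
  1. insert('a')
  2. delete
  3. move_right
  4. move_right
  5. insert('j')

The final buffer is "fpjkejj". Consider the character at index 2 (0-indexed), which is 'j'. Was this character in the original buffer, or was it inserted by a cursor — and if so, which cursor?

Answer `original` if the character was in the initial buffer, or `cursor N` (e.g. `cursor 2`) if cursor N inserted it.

Answer: cursor 1

Derivation:
After op 1 (insert('a')): buffer="afpkaea" (len 7), cursors c1@1 c2@5 c3@7, authorship 1...2.3
After op 2 (delete): buffer="fpke" (len 4), cursors c1@0 c2@3 c3@4, authorship ....
After op 3 (move_right): buffer="fpke" (len 4), cursors c1@1 c2@4 c3@4, authorship ....
After op 4 (move_right): buffer="fpke" (len 4), cursors c1@2 c2@4 c3@4, authorship ....
After op 5 (insert('j')): buffer="fpjkejj" (len 7), cursors c1@3 c2@7 c3@7, authorship ..1..23
Authorship (.=original, N=cursor N): . . 1 . . 2 3
Index 2: author = 1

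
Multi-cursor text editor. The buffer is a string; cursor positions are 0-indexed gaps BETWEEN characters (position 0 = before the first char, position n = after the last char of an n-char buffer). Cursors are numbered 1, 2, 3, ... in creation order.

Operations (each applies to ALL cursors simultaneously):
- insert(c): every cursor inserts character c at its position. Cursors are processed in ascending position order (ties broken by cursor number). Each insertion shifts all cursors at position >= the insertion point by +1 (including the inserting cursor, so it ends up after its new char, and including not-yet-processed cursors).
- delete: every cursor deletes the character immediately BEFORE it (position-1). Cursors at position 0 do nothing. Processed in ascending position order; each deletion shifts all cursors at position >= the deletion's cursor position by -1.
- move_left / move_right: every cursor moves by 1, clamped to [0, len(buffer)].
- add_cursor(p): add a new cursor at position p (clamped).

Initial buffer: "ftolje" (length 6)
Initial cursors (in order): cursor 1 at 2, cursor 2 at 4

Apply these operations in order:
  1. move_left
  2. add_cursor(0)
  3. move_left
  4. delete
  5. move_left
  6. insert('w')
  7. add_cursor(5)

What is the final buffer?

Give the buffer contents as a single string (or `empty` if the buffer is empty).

After op 1 (move_left): buffer="ftolje" (len 6), cursors c1@1 c2@3, authorship ......
After op 2 (add_cursor(0)): buffer="ftolje" (len 6), cursors c3@0 c1@1 c2@3, authorship ......
After op 3 (move_left): buffer="ftolje" (len 6), cursors c1@0 c3@0 c2@2, authorship ......
After op 4 (delete): buffer="folje" (len 5), cursors c1@0 c3@0 c2@1, authorship .....
After op 5 (move_left): buffer="folje" (len 5), cursors c1@0 c2@0 c3@0, authorship .....
After op 6 (insert('w')): buffer="wwwfolje" (len 8), cursors c1@3 c2@3 c3@3, authorship 123.....
After op 7 (add_cursor(5)): buffer="wwwfolje" (len 8), cursors c1@3 c2@3 c3@3 c4@5, authorship 123.....

Answer: wwwfolje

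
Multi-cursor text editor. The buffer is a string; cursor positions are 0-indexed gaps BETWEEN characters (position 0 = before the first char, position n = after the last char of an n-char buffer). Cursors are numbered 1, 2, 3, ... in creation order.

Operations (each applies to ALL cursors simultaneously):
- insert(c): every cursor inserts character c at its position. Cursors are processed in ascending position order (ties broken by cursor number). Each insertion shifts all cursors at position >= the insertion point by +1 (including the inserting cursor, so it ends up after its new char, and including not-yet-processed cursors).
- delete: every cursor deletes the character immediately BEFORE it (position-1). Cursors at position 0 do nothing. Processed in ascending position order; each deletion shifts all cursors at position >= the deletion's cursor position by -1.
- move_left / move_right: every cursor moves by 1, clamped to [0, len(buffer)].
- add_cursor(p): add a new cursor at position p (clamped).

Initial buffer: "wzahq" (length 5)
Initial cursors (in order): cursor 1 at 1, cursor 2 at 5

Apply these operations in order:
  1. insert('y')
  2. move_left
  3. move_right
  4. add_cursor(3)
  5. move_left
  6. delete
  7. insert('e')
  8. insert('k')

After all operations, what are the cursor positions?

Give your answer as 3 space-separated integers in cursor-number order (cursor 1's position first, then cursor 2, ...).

Answer: 4 9 4

Derivation:
After op 1 (insert('y')): buffer="wyzahqy" (len 7), cursors c1@2 c2@7, authorship .1....2
After op 2 (move_left): buffer="wyzahqy" (len 7), cursors c1@1 c2@6, authorship .1....2
After op 3 (move_right): buffer="wyzahqy" (len 7), cursors c1@2 c2@7, authorship .1....2
After op 4 (add_cursor(3)): buffer="wyzahqy" (len 7), cursors c1@2 c3@3 c2@7, authorship .1....2
After op 5 (move_left): buffer="wyzahqy" (len 7), cursors c1@1 c3@2 c2@6, authorship .1....2
After op 6 (delete): buffer="zahy" (len 4), cursors c1@0 c3@0 c2@3, authorship ...2
After op 7 (insert('e')): buffer="eezahey" (len 7), cursors c1@2 c3@2 c2@6, authorship 13...22
After op 8 (insert('k')): buffer="eekkzaheky" (len 10), cursors c1@4 c3@4 c2@9, authorship 1313...222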